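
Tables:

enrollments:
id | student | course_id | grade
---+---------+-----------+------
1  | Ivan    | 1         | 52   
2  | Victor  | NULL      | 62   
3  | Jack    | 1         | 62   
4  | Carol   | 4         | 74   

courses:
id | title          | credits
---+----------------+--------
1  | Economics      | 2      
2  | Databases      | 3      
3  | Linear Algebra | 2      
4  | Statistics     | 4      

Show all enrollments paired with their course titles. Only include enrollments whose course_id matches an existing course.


INNER JOIN keeps only enrollments rows whose course_id matches an id in courses. Walk through each enrollment:
  - enrollment 1 (Ivan): course_id=1 -> matches Economics
  - enrollment 2 (Victor): course_id=NULL, no match -> dropped
  - enrollment 3 (Jack): course_id=1 -> matches Economics
  - enrollment 4 (Carol): course_id=4 -> matches Statistics
So 1 of 4 rows is dropped.

SQL:
SELECT a.student, b.title AS course
FROM enrollments a
INNER JOIN courses b ON a.course_id = b.id

Result:
student | course    
--------+-----------
Ivan    | Economics 
Jack    | Economics 
Carol   | Statistics


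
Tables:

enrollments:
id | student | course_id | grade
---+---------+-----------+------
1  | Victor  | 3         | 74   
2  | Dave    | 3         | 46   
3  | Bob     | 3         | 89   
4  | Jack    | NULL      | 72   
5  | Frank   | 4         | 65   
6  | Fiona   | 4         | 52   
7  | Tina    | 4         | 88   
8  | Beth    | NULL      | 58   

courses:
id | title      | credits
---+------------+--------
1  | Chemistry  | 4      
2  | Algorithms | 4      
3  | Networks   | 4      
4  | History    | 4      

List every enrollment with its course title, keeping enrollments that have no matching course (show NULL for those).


LEFT JOIN keeps every row from enrollments (the left table); where course_id has no match in courses, the course columns become NULL. Walk through each enrollment:
  - enrollment 1 (Victor): course_id=3 -> matches Networks
  - enrollment 2 (Dave): course_id=3 -> matches Networks
  - enrollment 3 (Bob): course_id=3 -> matches Networks
  - enrollment 4 (Jack): course_id=NULL, no match -> kept with NULL
  - enrollment 5 (Frank): course_id=4 -> matches History
  - enrollment 6 (Fiona): course_id=4 -> matches History
  - enrollment 7 (Tina): course_id=4 -> matches History
  - enrollment 8 (Beth): course_id=NULL, no match -> kept with NULL
All 8 rows appear; 2 have NULL course.

SQL:
SELECT a.student, b.title AS course
FROM enrollments a
LEFT JOIN courses b ON a.course_id = b.id

Result:
student | course  
--------+---------
Victor  | Networks
Dave    | Networks
Bob     | Networks
Jack    | NULL    
Frank   | History 
Fiona   | History 
Tina    | History 
Beth    | NULL    


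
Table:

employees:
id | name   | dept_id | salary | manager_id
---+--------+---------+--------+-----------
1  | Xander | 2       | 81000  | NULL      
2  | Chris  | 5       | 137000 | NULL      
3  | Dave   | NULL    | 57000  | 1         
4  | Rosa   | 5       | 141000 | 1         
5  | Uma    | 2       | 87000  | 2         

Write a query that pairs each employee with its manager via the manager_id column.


This is a self-join: employees is joined to a second copy of itself, matching each row's manager_id to another row's id. Use LEFT JOIN so rows with manager_id=NULL are kept.
  - employee 1 (Xander): manager_id=NULL -> NULL
  - employee 2 (Chris): manager_id=NULL -> NULL
  - employee 3 (Dave): manager_id=1 -> Xander
  - employee 4 (Rosa): manager_id=1 -> Xander
  - employee 5 (Uma): manager_id=2 -> Chris

SQL:
SELECT a.name AS item, b.name AS manager
FROM employees a
LEFT JOIN employees b ON a.manager_id = b.id

Result:
item   | manager
-------+--------
Xander | NULL   
Chris  | NULL   
Dave   | Xander 
Rosa   | Xander 
Uma    | Chris  


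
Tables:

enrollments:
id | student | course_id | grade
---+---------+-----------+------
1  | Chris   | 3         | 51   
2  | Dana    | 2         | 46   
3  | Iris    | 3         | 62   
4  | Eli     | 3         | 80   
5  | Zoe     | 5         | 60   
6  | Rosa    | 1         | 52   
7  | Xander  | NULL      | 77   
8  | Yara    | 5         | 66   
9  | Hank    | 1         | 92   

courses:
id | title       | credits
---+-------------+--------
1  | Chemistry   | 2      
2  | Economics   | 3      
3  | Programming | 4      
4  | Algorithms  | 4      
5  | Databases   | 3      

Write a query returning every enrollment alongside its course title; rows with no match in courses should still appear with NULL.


LEFT JOIN keeps every row from enrollments (the left table); where course_id has no match in courses, the course columns become NULL. Walk through each enrollment:
  - enrollment 1 (Chris): course_id=3 -> matches Programming
  - enrollment 2 (Dana): course_id=2 -> matches Economics
  - enrollment 3 (Iris): course_id=3 -> matches Programming
  - enrollment 4 (Eli): course_id=3 -> matches Programming
  - enrollment 5 (Zoe): course_id=5 -> matches Databases
  - enrollment 6 (Rosa): course_id=1 -> matches Chemistry
  - enrollment 7 (Xander): course_id=NULL, no match -> kept with NULL
  - enrollment 8 (Yara): course_id=5 -> matches Databases
  - enrollment 9 (Hank): course_id=1 -> matches Chemistry
All 9 rows appear; 1 has NULL course.

SQL:
SELECT a.student, b.title AS course
FROM enrollments a
LEFT JOIN courses b ON a.course_id = b.id

Result:
student | course     
--------+------------
Chris   | Programming
Dana    | Economics  
Iris    | Programming
Eli     | Programming
Zoe     | Databases  
Rosa    | Chemistry  
Xander  | NULL       
Yara    | Databases  
Hank    | Chemistry  


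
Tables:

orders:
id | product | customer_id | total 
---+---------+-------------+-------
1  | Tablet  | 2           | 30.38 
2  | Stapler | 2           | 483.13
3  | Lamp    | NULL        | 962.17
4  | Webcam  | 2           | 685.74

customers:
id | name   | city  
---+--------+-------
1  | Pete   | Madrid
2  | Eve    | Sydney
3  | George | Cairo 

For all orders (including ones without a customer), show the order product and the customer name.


LEFT JOIN keeps every row from orders (the left table); where customer_id has no match in customers, the customer columns become NULL. Walk through each order:
  - order 1 (Tablet): customer_id=2 -> matches Eve
  - order 2 (Stapler): customer_id=2 -> matches Eve
  - order 3 (Lamp): customer_id=NULL, no match -> kept with NULL
  - order 4 (Webcam): customer_id=2 -> matches Eve
All 4 rows appear; 1 has NULL customer.

SQL:
SELECT a.product, b.name AS customer
FROM orders a
LEFT JOIN customers b ON a.customer_id = b.id

Result:
product | customer
--------+---------
Tablet  | Eve     
Stapler | Eve     
Lamp    | NULL    
Webcam  | Eve     


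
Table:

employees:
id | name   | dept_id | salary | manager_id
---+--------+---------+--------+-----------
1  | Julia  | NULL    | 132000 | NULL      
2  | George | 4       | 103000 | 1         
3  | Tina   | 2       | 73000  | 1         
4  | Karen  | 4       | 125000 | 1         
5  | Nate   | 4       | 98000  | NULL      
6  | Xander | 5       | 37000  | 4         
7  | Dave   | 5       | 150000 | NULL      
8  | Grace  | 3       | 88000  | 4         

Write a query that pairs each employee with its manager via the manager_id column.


This is a self-join: employees is joined to a second copy of itself, matching each row's manager_id to another row's id. Use LEFT JOIN so rows with manager_id=NULL are kept.
  - employee 1 (Julia): manager_id=NULL -> NULL
  - employee 2 (George): manager_id=1 -> Julia
  - employee 3 (Tina): manager_id=1 -> Julia
  - employee 4 (Karen): manager_id=1 -> Julia
  - employee 5 (Nate): manager_id=NULL -> NULL
  - employee 6 (Xander): manager_id=4 -> Karen
  - employee 7 (Dave): manager_id=NULL -> NULL
  - employee 8 (Grace): manager_id=4 -> Karen

SQL:
SELECT a.name AS item, b.name AS manager
FROM employees a
LEFT JOIN employees b ON a.manager_id = b.id

Result:
item   | manager
-------+--------
Julia  | NULL   
George | Julia  
Tina   | Julia  
Karen  | Julia  
Nate   | NULL   
Xander | Karen  
Dave   | NULL   
Grace  | Karen  


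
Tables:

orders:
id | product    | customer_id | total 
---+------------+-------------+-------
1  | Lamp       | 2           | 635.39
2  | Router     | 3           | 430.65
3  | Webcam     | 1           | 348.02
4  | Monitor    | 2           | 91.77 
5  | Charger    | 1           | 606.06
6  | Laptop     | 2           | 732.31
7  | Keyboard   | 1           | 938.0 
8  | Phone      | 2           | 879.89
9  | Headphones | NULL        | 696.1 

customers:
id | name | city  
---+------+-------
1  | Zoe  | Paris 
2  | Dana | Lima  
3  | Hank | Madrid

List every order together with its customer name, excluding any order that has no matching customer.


INNER JOIN keeps only orders rows whose customer_id matches an id in customers. Walk through each order:
  - order 1 (Lamp): customer_id=2 -> matches Dana
  - order 2 (Router): customer_id=3 -> matches Hank
  - order 3 (Webcam): customer_id=1 -> matches Zoe
  - order 4 (Monitor): customer_id=2 -> matches Dana
  - order 5 (Charger): customer_id=1 -> matches Zoe
  - order 6 (Laptop): customer_id=2 -> matches Dana
  - order 7 (Keyboard): customer_id=1 -> matches Zoe
  - order 8 (Phone): customer_id=2 -> matches Dana
  - order 9 (Headphones): customer_id=NULL, no match -> dropped
So 1 of 9 rows is dropped.

SQL:
SELECT a.product, b.name AS customer
FROM orders a
INNER JOIN customers b ON a.customer_id = b.id

Result:
product  | customer
---------+---------
Lamp     | Dana    
Router   | Hank    
Webcam   | Zoe     
Monitor  | Dana    
Charger  | Zoe     
Laptop   | Dana    
Keyboard | Zoe     
Phone    | Dana    


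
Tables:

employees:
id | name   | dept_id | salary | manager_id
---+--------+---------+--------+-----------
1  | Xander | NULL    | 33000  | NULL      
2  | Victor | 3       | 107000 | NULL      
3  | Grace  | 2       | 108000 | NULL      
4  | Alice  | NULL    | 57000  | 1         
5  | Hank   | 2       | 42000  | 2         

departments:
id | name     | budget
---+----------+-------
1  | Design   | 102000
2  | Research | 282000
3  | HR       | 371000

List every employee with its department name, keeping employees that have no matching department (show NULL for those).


LEFT JOIN keeps every row from employees (the left table); where dept_id has no match in departments, the department columns become NULL. Walk through each employee:
  - employee 1 (Xander): dept_id=NULL, no match -> kept with NULL
  - employee 2 (Victor): dept_id=3 -> matches HR
  - employee 3 (Grace): dept_id=2 -> matches Research
  - employee 4 (Alice): dept_id=NULL, no match -> kept with NULL
  - employee 5 (Hank): dept_id=2 -> matches Research
All 5 rows appear; 2 have NULL department.

SQL:
SELECT a.name, b.name AS department
FROM employees a
LEFT JOIN departments b ON a.dept_id = b.id

Result:
name   | department
-------+-----------
Xander | NULL      
Victor | HR        
Grace  | Research  
Alice  | NULL      
Hank   | Research  


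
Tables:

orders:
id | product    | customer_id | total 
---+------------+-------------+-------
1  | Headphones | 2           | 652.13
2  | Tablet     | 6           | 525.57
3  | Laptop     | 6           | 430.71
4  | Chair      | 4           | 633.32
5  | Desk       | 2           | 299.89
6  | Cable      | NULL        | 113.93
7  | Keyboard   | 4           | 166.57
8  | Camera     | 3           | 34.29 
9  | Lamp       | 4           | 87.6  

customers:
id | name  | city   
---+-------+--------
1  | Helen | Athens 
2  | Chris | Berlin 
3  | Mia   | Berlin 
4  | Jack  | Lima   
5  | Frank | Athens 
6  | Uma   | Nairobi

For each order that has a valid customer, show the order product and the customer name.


INNER JOIN keeps only orders rows whose customer_id matches an id in customers. Walk through each order:
  - order 1 (Headphones): customer_id=2 -> matches Chris
  - order 2 (Tablet): customer_id=6 -> matches Uma
  - order 3 (Laptop): customer_id=6 -> matches Uma
  - order 4 (Chair): customer_id=4 -> matches Jack
  - order 5 (Desk): customer_id=2 -> matches Chris
  - order 6 (Cable): customer_id=NULL, no match -> dropped
  - order 7 (Keyboard): customer_id=4 -> matches Jack
  - order 8 (Camera): customer_id=3 -> matches Mia
  - order 9 (Lamp): customer_id=4 -> matches Jack
So 1 of 9 rows is dropped.

SQL:
SELECT a.product, b.name AS customer
FROM orders a
INNER JOIN customers b ON a.customer_id = b.id

Result:
product    | customer
-----------+---------
Headphones | Chris   
Tablet     | Uma     
Laptop     | Uma     
Chair      | Jack    
Desk       | Chris   
Keyboard   | Jack    
Camera     | Mia     
Lamp       | Jack    


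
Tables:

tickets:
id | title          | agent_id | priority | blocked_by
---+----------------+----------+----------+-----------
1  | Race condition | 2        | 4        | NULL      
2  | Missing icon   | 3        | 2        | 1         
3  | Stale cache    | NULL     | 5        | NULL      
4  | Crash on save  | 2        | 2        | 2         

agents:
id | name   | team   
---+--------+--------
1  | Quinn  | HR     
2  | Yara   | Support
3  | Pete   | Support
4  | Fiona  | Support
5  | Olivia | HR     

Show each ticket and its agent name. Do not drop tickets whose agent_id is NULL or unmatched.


LEFT JOIN keeps every row from tickets (the left table); where agent_id has no match in agents, the agent columns become NULL. Walk through each ticket:
  - ticket 1 (Race condition): agent_id=2 -> matches Yara
  - ticket 2 (Missing icon): agent_id=3 -> matches Pete
  - ticket 3 (Stale cache): agent_id=NULL, no match -> kept with NULL
  - ticket 4 (Crash on save): agent_id=2 -> matches Yara
All 4 rows appear; 1 has NULL agent.

SQL:
SELECT a.title, b.name AS agent
FROM tickets a
LEFT JOIN agents b ON a.agent_id = b.id

Result:
title          | agent
---------------+------
Race condition | Yara 
Missing icon   | Pete 
Stale cache    | NULL 
Crash on save  | Yara 


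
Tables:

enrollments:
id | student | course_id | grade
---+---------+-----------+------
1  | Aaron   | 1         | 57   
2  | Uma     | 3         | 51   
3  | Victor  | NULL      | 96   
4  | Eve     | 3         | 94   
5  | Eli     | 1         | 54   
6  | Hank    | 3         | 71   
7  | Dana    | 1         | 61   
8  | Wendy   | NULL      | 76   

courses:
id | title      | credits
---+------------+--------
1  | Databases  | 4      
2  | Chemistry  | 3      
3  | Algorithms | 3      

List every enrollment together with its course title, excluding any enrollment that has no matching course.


INNER JOIN keeps only enrollments rows whose course_id matches an id in courses. Walk through each enrollment:
  - enrollment 1 (Aaron): course_id=1 -> matches Databases
  - enrollment 2 (Uma): course_id=3 -> matches Algorithms
  - enrollment 3 (Victor): course_id=NULL, no match -> dropped
  - enrollment 4 (Eve): course_id=3 -> matches Algorithms
  - enrollment 5 (Eli): course_id=1 -> matches Databases
  - enrollment 6 (Hank): course_id=3 -> matches Algorithms
  - enrollment 7 (Dana): course_id=1 -> matches Databases
  - enrollment 8 (Wendy): course_id=NULL, no match -> dropped
So 2 of 8 rows are dropped.

SQL:
SELECT a.student, b.title AS course
FROM enrollments a
INNER JOIN courses b ON a.course_id = b.id

Result:
student | course    
--------+-----------
Aaron   | Databases 
Uma     | Algorithms
Eve     | Algorithms
Eli     | Databases 
Hank    | Algorithms
Dana    | Databases 


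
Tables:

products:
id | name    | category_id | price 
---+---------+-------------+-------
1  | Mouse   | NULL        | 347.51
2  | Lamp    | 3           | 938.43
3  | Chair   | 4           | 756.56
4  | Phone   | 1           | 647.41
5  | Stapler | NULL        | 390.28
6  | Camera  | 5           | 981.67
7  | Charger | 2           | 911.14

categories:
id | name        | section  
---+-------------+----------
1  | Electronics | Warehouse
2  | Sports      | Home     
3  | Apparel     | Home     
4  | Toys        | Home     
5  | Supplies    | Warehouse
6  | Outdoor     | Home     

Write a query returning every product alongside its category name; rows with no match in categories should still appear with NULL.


LEFT JOIN keeps every row from products (the left table); where category_id has no match in categories, the category columns become NULL. Walk through each product:
  - product 1 (Mouse): category_id=NULL, no match -> kept with NULL
  - product 2 (Lamp): category_id=3 -> matches Apparel
  - product 3 (Chair): category_id=4 -> matches Toys
  - product 4 (Phone): category_id=1 -> matches Electronics
  - product 5 (Stapler): category_id=NULL, no match -> kept with NULL
  - product 6 (Camera): category_id=5 -> matches Supplies
  - product 7 (Charger): category_id=2 -> matches Sports
All 7 rows appear; 2 have NULL category.

SQL:
SELECT a.name, b.name AS category
FROM products a
LEFT JOIN categories b ON a.category_id = b.id

Result:
name    | category   
--------+------------
Mouse   | NULL       
Lamp    | Apparel    
Chair   | Toys       
Phone   | Electronics
Stapler | NULL       
Camera  | Supplies   
Charger | Sports     


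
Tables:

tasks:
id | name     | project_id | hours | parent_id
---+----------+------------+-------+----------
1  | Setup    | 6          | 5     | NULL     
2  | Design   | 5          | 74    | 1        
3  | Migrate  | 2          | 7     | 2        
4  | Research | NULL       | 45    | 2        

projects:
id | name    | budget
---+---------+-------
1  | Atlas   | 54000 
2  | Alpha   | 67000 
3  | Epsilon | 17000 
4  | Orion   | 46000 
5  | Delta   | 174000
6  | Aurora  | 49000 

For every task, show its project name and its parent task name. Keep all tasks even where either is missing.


Two LEFT JOINs from the same base table tasks: one to projects via project_id, one to tasks itself via parent_id. Both are LEFT so every task is preserved.
Match against projects:
  - task 1 (Setup): project_id=6 -> matches Aurora
  - task 2 (Design): project_id=5 -> matches Delta
  - task 3 (Migrate): project_id=2 -> matches Alpha
  - task 4 (Research): project_id=NULL, no match -> kept with NULL
Match against tasks (self):
  - task 1 (Setup): parent_id=NULL -> NULL
  - task 2 (Design): parent_id=1 -> Setup
  - task 3 (Migrate): parent_id=2 -> Design
  - task 4 (Research): parent_id=2 -> Design

SQL:
SELECT a.name, b.name AS project, c.name AS parent
FROM tasks a
LEFT JOIN projects b ON a.project_id = b.id
LEFT JOIN tasks c ON a.parent_id = c.id

Result:
name     | project | parent
---------+---------+-------
Setup    | Aurora  | NULL  
Design   | Delta   | Setup 
Migrate  | Alpha   | Design
Research | NULL    | Design


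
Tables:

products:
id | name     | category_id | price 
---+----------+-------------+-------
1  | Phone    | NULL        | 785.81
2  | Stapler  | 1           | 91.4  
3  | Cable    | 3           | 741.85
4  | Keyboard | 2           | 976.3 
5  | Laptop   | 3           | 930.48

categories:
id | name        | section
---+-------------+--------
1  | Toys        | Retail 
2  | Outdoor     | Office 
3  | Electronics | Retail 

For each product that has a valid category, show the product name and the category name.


INNER JOIN keeps only products rows whose category_id matches an id in categories. Walk through each product:
  - product 1 (Phone): category_id=NULL, no match -> dropped
  - product 2 (Stapler): category_id=1 -> matches Toys
  - product 3 (Cable): category_id=3 -> matches Electronics
  - product 4 (Keyboard): category_id=2 -> matches Outdoor
  - product 5 (Laptop): category_id=3 -> matches Electronics
So 1 of 5 rows is dropped.

SQL:
SELECT a.name, b.name AS category
FROM products a
INNER JOIN categories b ON a.category_id = b.id

Result:
name     | category   
---------+------------
Stapler  | Toys       
Cable    | Electronics
Keyboard | Outdoor    
Laptop   | Electronics


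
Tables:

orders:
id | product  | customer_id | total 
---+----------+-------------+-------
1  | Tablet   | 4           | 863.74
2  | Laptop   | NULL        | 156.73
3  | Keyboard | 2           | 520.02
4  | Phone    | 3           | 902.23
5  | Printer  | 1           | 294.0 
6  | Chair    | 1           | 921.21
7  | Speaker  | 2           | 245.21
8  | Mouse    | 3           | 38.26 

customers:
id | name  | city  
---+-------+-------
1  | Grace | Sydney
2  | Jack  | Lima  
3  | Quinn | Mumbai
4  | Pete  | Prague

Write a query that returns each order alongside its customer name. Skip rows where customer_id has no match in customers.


INNER JOIN keeps only orders rows whose customer_id matches an id in customers. Walk through each order:
  - order 1 (Tablet): customer_id=4 -> matches Pete
  - order 2 (Laptop): customer_id=NULL, no match -> dropped
  - order 3 (Keyboard): customer_id=2 -> matches Jack
  - order 4 (Phone): customer_id=3 -> matches Quinn
  - order 5 (Printer): customer_id=1 -> matches Grace
  - order 6 (Chair): customer_id=1 -> matches Grace
  - order 7 (Speaker): customer_id=2 -> matches Jack
  - order 8 (Mouse): customer_id=3 -> matches Quinn
So 1 of 8 rows is dropped.

SQL:
SELECT a.product, b.name AS customer
FROM orders a
INNER JOIN customers b ON a.customer_id = b.id

Result:
product  | customer
---------+---------
Tablet   | Pete    
Keyboard | Jack    
Phone    | Quinn   
Printer  | Grace   
Chair    | Grace   
Speaker  | Jack    
Mouse    | Quinn   


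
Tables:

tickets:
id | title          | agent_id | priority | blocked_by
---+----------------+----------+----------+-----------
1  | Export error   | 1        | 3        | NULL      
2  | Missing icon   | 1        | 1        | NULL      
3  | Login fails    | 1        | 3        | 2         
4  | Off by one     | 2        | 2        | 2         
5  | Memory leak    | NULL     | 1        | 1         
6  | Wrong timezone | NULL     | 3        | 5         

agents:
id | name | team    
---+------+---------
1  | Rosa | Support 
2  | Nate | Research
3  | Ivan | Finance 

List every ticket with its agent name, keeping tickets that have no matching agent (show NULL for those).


LEFT JOIN keeps every row from tickets (the left table); where agent_id has no match in agents, the agent columns become NULL. Walk through each ticket:
  - ticket 1 (Export error): agent_id=1 -> matches Rosa
  - ticket 2 (Missing icon): agent_id=1 -> matches Rosa
  - ticket 3 (Login fails): agent_id=1 -> matches Rosa
  - ticket 4 (Off by one): agent_id=2 -> matches Nate
  - ticket 5 (Memory leak): agent_id=NULL, no match -> kept with NULL
  - ticket 6 (Wrong timezone): agent_id=NULL, no match -> kept with NULL
All 6 rows appear; 2 have NULL agent.

SQL:
SELECT a.title, b.name AS agent
FROM tickets a
LEFT JOIN agents b ON a.agent_id = b.id

Result:
title          | agent
---------------+------
Export error   | Rosa 
Missing icon   | Rosa 
Login fails    | Rosa 
Off by one     | Nate 
Memory leak    | NULL 
Wrong timezone | NULL 


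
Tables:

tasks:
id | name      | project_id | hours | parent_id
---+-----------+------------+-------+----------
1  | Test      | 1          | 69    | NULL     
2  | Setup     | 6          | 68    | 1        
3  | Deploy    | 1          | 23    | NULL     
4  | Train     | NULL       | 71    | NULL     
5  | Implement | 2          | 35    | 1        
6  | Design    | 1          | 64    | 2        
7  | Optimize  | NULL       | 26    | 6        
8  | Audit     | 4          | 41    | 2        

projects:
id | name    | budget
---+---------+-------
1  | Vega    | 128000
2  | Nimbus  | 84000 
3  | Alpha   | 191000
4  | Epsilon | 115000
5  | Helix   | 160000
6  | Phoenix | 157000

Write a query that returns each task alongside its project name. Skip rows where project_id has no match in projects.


INNER JOIN keeps only tasks rows whose project_id matches an id in projects. Walk through each task:
  - task 1 (Test): project_id=1 -> matches Vega
  - task 2 (Setup): project_id=6 -> matches Phoenix
  - task 3 (Deploy): project_id=1 -> matches Vega
  - task 4 (Train): project_id=NULL, no match -> dropped
  - task 5 (Implement): project_id=2 -> matches Nimbus
  - task 6 (Design): project_id=1 -> matches Vega
  - task 7 (Optimize): project_id=NULL, no match -> dropped
  - task 8 (Audit): project_id=4 -> matches Epsilon
So 2 of 8 rows are dropped.

SQL:
SELECT a.name, b.name AS project
FROM tasks a
INNER JOIN projects b ON a.project_id = b.id

Result:
name      | project
----------+--------
Test      | Vega   
Setup     | Phoenix
Deploy    | Vega   
Implement | Nimbus 
Design    | Vega   
Audit     | Epsilon


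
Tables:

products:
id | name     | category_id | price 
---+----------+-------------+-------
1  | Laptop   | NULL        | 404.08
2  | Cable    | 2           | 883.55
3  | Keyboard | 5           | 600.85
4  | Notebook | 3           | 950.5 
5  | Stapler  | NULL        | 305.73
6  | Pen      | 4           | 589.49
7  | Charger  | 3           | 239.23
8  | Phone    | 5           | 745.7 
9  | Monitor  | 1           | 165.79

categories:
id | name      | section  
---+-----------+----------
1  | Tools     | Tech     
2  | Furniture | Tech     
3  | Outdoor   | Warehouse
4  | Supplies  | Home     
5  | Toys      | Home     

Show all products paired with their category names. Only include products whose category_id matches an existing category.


INNER JOIN keeps only products rows whose category_id matches an id in categories. Walk through each product:
  - product 1 (Laptop): category_id=NULL, no match -> dropped
  - product 2 (Cable): category_id=2 -> matches Furniture
  - product 3 (Keyboard): category_id=5 -> matches Toys
  - product 4 (Notebook): category_id=3 -> matches Outdoor
  - product 5 (Stapler): category_id=NULL, no match -> dropped
  - product 6 (Pen): category_id=4 -> matches Supplies
  - product 7 (Charger): category_id=3 -> matches Outdoor
  - product 8 (Phone): category_id=5 -> matches Toys
  - product 9 (Monitor): category_id=1 -> matches Tools
So 2 of 9 rows are dropped.

SQL:
SELECT a.name, b.name AS category
FROM products a
INNER JOIN categories b ON a.category_id = b.id

Result:
name     | category 
---------+----------
Cable    | Furniture
Keyboard | Toys     
Notebook | Outdoor  
Pen      | Supplies 
Charger  | Outdoor  
Phone    | Toys     
Monitor  | Tools    


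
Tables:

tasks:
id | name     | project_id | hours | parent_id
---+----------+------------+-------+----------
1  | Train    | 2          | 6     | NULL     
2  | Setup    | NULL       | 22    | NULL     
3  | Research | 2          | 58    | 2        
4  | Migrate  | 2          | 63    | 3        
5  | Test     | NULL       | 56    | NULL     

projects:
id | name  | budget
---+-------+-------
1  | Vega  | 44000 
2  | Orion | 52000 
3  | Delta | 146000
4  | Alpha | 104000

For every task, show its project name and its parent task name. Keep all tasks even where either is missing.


Two LEFT JOINs from the same base table tasks: one to projects via project_id, one to tasks itself via parent_id. Both are LEFT so every task is preserved.
Match against projects:
  - task 1 (Train): project_id=2 -> matches Orion
  - task 2 (Setup): project_id=NULL, no match -> kept with NULL
  - task 3 (Research): project_id=2 -> matches Orion
  - task 4 (Migrate): project_id=2 -> matches Orion
  - task 5 (Test): project_id=NULL, no match -> kept with NULL
Match against tasks (self):
  - task 1 (Train): parent_id=NULL -> NULL
  - task 2 (Setup): parent_id=NULL -> NULL
  - task 3 (Research): parent_id=2 -> Setup
  - task 4 (Migrate): parent_id=3 -> Research
  - task 5 (Test): parent_id=NULL -> NULL

SQL:
SELECT a.name, b.name AS project, c.name AS parent
FROM tasks a
LEFT JOIN projects b ON a.project_id = b.id
LEFT JOIN tasks c ON a.parent_id = c.id

Result:
name     | project | parent  
---------+---------+---------
Train    | Orion   | NULL    
Setup    | NULL    | NULL    
Research | Orion   | Setup   
Migrate  | Orion   | Research
Test     | NULL    | NULL    


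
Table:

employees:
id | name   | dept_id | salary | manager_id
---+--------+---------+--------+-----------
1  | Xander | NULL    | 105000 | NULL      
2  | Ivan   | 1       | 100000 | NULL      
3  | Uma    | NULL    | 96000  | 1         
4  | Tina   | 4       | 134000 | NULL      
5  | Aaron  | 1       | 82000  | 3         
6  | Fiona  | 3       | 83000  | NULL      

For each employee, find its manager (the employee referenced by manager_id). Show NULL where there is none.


This is a self-join: employees is joined to a second copy of itself, matching each row's manager_id to another row's id. Use LEFT JOIN so rows with manager_id=NULL are kept.
  - employee 1 (Xander): manager_id=NULL -> NULL
  - employee 2 (Ivan): manager_id=NULL -> NULL
  - employee 3 (Uma): manager_id=1 -> Xander
  - employee 4 (Tina): manager_id=NULL -> NULL
  - employee 5 (Aaron): manager_id=3 -> Uma
  - employee 6 (Fiona): manager_id=NULL -> NULL

SQL:
SELECT a.name AS item, b.name AS manager
FROM employees a
LEFT JOIN employees b ON a.manager_id = b.id

Result:
item   | manager
-------+--------
Xander | NULL   
Ivan   | NULL   
Uma    | Xander 
Tina   | NULL   
Aaron  | Uma    
Fiona  | NULL   


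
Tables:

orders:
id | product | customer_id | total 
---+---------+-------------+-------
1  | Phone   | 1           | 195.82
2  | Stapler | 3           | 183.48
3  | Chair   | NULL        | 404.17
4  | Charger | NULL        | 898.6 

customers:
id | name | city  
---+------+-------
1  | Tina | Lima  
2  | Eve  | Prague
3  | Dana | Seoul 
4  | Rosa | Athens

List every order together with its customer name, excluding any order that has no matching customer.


INNER JOIN keeps only orders rows whose customer_id matches an id in customers. Walk through each order:
  - order 1 (Phone): customer_id=1 -> matches Tina
  - order 2 (Stapler): customer_id=3 -> matches Dana
  - order 3 (Chair): customer_id=NULL, no match -> dropped
  - order 4 (Charger): customer_id=NULL, no match -> dropped
So 2 of 4 rows are dropped.

SQL:
SELECT a.product, b.name AS customer
FROM orders a
INNER JOIN customers b ON a.customer_id = b.id

Result:
product | customer
--------+---------
Phone   | Tina    
Stapler | Dana    


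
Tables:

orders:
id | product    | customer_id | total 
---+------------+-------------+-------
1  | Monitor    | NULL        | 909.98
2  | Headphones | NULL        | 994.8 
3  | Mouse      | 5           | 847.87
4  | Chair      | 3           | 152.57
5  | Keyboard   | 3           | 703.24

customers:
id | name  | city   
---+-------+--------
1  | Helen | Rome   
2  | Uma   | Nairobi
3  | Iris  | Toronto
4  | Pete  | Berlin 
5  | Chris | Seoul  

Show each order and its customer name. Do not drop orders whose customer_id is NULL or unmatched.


LEFT JOIN keeps every row from orders (the left table); where customer_id has no match in customers, the customer columns become NULL. Walk through each order:
  - order 1 (Monitor): customer_id=NULL, no match -> kept with NULL
  - order 2 (Headphones): customer_id=NULL, no match -> kept with NULL
  - order 3 (Mouse): customer_id=5 -> matches Chris
  - order 4 (Chair): customer_id=3 -> matches Iris
  - order 5 (Keyboard): customer_id=3 -> matches Iris
All 5 rows appear; 2 have NULL customer.

SQL:
SELECT a.product, b.name AS customer
FROM orders a
LEFT JOIN customers b ON a.customer_id = b.id

Result:
product    | customer
-----------+---------
Monitor    | NULL    
Headphones | NULL    
Mouse      | Chris   
Chair      | Iris    
Keyboard   | Iris    


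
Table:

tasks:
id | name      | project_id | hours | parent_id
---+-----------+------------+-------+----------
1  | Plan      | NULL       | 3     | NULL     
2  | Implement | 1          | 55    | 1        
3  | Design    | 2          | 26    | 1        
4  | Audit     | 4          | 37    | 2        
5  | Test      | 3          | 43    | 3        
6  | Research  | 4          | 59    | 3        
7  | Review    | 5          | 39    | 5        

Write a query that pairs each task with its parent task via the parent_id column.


This is a self-join: tasks is joined to a second copy of itself, matching each row's parent_id to another row's id. Use LEFT JOIN so rows with parent_id=NULL are kept.
  - task 1 (Plan): parent_id=NULL -> NULL
  - task 2 (Implement): parent_id=1 -> Plan
  - task 3 (Design): parent_id=1 -> Plan
  - task 4 (Audit): parent_id=2 -> Implement
  - task 5 (Test): parent_id=3 -> Design
  - task 6 (Research): parent_id=3 -> Design
  - task 7 (Review): parent_id=5 -> Test

SQL:
SELECT a.name AS item, b.name AS parent
FROM tasks a
LEFT JOIN tasks b ON a.parent_id = b.id

Result:
item      | parent   
----------+----------
Plan      | NULL     
Implement | Plan     
Design    | Plan     
Audit     | Implement
Test      | Design   
Research  | Design   
Review    | Test     


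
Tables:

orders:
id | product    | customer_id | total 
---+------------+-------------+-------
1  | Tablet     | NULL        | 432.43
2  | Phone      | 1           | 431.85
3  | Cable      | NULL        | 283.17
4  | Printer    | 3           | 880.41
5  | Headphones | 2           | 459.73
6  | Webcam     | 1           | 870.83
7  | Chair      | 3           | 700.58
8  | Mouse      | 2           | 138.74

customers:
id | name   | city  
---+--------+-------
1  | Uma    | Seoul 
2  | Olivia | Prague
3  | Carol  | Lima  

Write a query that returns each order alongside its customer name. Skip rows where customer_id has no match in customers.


INNER JOIN keeps only orders rows whose customer_id matches an id in customers. Walk through each order:
  - order 1 (Tablet): customer_id=NULL, no match -> dropped
  - order 2 (Phone): customer_id=1 -> matches Uma
  - order 3 (Cable): customer_id=NULL, no match -> dropped
  - order 4 (Printer): customer_id=3 -> matches Carol
  - order 5 (Headphones): customer_id=2 -> matches Olivia
  - order 6 (Webcam): customer_id=1 -> matches Uma
  - order 7 (Chair): customer_id=3 -> matches Carol
  - order 8 (Mouse): customer_id=2 -> matches Olivia
So 2 of 8 rows are dropped.

SQL:
SELECT a.product, b.name AS customer
FROM orders a
INNER JOIN customers b ON a.customer_id = b.id

Result:
product    | customer
-----------+---------
Phone      | Uma     
Printer    | Carol   
Headphones | Olivia  
Webcam     | Uma     
Chair      | Carol   
Mouse      | Olivia  


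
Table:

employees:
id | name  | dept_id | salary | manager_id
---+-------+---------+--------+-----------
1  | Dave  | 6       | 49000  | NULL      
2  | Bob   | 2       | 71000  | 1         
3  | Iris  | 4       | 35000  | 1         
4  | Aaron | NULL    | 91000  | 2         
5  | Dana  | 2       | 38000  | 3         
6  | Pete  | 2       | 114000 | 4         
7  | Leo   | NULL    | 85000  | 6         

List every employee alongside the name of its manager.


This is a self-join: employees is joined to a second copy of itself, matching each row's manager_id to another row's id. Use LEFT JOIN so rows with manager_id=NULL are kept.
  - employee 1 (Dave): manager_id=NULL -> NULL
  - employee 2 (Bob): manager_id=1 -> Dave
  - employee 3 (Iris): manager_id=1 -> Dave
  - employee 4 (Aaron): manager_id=2 -> Bob
  - employee 5 (Dana): manager_id=3 -> Iris
  - employee 6 (Pete): manager_id=4 -> Aaron
  - employee 7 (Leo): manager_id=6 -> Pete

SQL:
SELECT a.name AS item, b.name AS manager
FROM employees a
LEFT JOIN employees b ON a.manager_id = b.id

Result:
item  | manager
------+--------
Dave  | NULL   
Bob   | Dave   
Iris  | Dave   
Aaron | Bob    
Dana  | Iris   
Pete  | Aaron  
Leo   | Pete   


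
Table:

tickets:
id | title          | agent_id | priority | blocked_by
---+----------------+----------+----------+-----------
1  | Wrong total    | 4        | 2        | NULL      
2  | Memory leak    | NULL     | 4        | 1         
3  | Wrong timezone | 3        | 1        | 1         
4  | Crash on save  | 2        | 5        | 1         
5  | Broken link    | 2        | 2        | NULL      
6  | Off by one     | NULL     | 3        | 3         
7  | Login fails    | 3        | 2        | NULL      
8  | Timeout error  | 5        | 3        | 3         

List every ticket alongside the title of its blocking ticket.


This is a self-join: tickets is joined to a second copy of itself, matching each row's blocked_by to another row's id. Use LEFT JOIN so rows with blocked_by=NULL are kept.
  - ticket 1 (Wrong total): blocked_by=NULL -> NULL
  - ticket 2 (Memory leak): blocked_by=1 -> Wrong total
  - ticket 3 (Wrong timezone): blocked_by=1 -> Wrong total
  - ticket 4 (Crash on save): blocked_by=1 -> Wrong total
  - ticket 5 (Broken link): blocked_by=NULL -> NULL
  - ticket 6 (Off by one): blocked_by=3 -> Wrong timezone
  - ticket 7 (Login fails): blocked_by=NULL -> NULL
  - ticket 8 (Timeout error): blocked_by=3 -> Wrong timezone

SQL:
SELECT a.title AS item, b.title AS blocked_by
FROM tickets a
LEFT JOIN tickets b ON a.blocked_by = b.id

Result:
item           | blocked_by    
---------------+---------------
Wrong total    | NULL          
Memory leak    | Wrong total   
Wrong timezone | Wrong total   
Crash on save  | Wrong total   
Broken link    | NULL          
Off by one     | Wrong timezone
Login fails    | NULL          
Timeout error  | Wrong timezone


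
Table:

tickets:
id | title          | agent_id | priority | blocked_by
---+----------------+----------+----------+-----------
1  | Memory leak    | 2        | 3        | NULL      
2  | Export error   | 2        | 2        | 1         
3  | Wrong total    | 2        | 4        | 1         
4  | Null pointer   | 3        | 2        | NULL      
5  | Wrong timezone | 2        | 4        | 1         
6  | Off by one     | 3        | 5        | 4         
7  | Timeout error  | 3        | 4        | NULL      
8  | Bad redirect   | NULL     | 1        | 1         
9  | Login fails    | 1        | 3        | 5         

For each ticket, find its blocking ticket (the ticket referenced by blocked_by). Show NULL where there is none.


This is a self-join: tickets is joined to a second copy of itself, matching each row's blocked_by to another row's id. Use LEFT JOIN so rows with blocked_by=NULL are kept.
  - ticket 1 (Memory leak): blocked_by=NULL -> NULL
  - ticket 2 (Export error): blocked_by=1 -> Memory leak
  - ticket 3 (Wrong total): blocked_by=1 -> Memory leak
  - ticket 4 (Null pointer): blocked_by=NULL -> NULL
  - ticket 5 (Wrong timezone): blocked_by=1 -> Memory leak
  - ticket 6 (Off by one): blocked_by=4 -> Null pointer
  - ticket 7 (Timeout error): blocked_by=NULL -> NULL
  - ticket 8 (Bad redirect): blocked_by=1 -> Memory leak
  - ticket 9 (Login fails): blocked_by=5 -> Wrong timezone

SQL:
SELECT a.title AS item, b.title AS blocked_by
FROM tickets a
LEFT JOIN tickets b ON a.blocked_by = b.id

Result:
item           | blocked_by    
---------------+---------------
Memory leak    | NULL          
Export error   | Memory leak   
Wrong total    | Memory leak   
Null pointer   | NULL          
Wrong timezone | Memory leak   
Off by one     | Null pointer  
Timeout error  | NULL          
Bad redirect   | Memory leak   
Login fails    | Wrong timezone


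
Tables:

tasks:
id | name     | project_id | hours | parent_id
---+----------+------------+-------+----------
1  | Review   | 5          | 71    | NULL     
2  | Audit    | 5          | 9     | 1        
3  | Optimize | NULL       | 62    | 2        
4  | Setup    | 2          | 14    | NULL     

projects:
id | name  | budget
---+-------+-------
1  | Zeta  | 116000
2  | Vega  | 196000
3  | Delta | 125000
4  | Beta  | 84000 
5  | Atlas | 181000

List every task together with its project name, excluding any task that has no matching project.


INNER JOIN keeps only tasks rows whose project_id matches an id in projects. Walk through each task:
  - task 1 (Review): project_id=5 -> matches Atlas
  - task 2 (Audit): project_id=5 -> matches Atlas
  - task 3 (Optimize): project_id=NULL, no match -> dropped
  - task 4 (Setup): project_id=2 -> matches Vega
So 1 of 4 rows is dropped.

SQL:
SELECT a.name, b.name AS project
FROM tasks a
INNER JOIN projects b ON a.project_id = b.id

Result:
name   | project
-------+--------
Review | Atlas  
Audit  | Atlas  
Setup  | Vega   


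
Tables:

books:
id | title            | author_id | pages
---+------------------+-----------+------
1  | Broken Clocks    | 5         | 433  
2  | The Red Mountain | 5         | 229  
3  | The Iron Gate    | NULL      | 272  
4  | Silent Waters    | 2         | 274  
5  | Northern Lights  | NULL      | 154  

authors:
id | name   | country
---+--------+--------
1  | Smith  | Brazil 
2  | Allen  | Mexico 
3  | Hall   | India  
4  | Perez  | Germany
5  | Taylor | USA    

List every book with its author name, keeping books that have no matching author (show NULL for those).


LEFT JOIN keeps every row from books (the left table); where author_id has no match in authors, the author columns become NULL. Walk through each book:
  - book 1 (Broken Clocks): author_id=5 -> matches Taylor
  - book 2 (The Red Mountain): author_id=5 -> matches Taylor
  - book 3 (The Iron Gate): author_id=NULL, no match -> kept with NULL
  - book 4 (Silent Waters): author_id=2 -> matches Allen
  - book 5 (Northern Lights): author_id=NULL, no match -> kept with NULL
All 5 rows appear; 2 have NULL author.

SQL:
SELECT a.title, b.name AS author
FROM books a
LEFT JOIN authors b ON a.author_id = b.id

Result:
title            | author
-----------------+-------
Broken Clocks    | Taylor
The Red Mountain | Taylor
The Iron Gate    | NULL  
Silent Waters    | Allen 
Northern Lights  | NULL  
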